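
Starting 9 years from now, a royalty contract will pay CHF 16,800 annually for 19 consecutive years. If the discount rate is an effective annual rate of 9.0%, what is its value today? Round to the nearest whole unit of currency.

Value one period before first payment (t=8): 16800 × [1 − (1+0.09)^(−19)] / 0.09 = 16800 × 8.950115 = 150,361.9283
PV₀ = 150,361.9283 / (1+0.09)^8 = 150,361.9283 / 1.992563 = 75,461.5816

CHF 75,462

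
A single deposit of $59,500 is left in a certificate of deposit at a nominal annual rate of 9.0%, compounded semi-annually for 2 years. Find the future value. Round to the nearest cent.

$70,954.86

i = 0.09/2 = 0.045 per half-year; n = 2·2 = 4.
FV = 59,500 × (1 + 0.045)^4 = 70,954.8567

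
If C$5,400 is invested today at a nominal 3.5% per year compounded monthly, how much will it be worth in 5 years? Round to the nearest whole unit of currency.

C$6,431

With 12 periods per year: i = 0.00291667, n = 60.
FV = 5,400 × (1 + 0.00291667)^60 = 6,431.0913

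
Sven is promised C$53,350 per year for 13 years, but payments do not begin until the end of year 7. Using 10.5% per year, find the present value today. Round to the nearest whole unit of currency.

C$202,889

PV at t=6 (ordinary 13-year annuity): 53350 × a(13|0.105) = 53350 × 6.923045 = 369,344.4334
PV₀ = 369,344.4334 / (1+0.105)^6 = 369,344.4334 / 1.820429 = 202,888.7142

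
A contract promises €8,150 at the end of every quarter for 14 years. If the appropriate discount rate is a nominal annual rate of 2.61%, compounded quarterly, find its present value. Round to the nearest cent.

With 4 periods per year: i = 0.006525, n = 56.
Annuity factor a(56|0.006525) = 46.782656; PV = 8150 × 46.782656 = 381,278.6474

€381,278.65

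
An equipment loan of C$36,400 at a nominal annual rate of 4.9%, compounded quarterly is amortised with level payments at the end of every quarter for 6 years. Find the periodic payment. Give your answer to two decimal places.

C$1,759.73

i = 0.049/4 = 0.01225 per quarter; n = 6·4 = 24.
Annuity-PV factor = 20.684990; PMT = 36400 / 20.684990 = 1,759.7302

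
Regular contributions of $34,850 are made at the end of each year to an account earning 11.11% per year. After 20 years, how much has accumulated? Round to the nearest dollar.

Accumulation factor s(20|0.1111) = 65.019068; FV = 34850 × 65.019068 = 2,265,914.5163

$2,265,915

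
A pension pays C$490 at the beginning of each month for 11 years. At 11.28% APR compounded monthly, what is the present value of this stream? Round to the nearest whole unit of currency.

C$37,315

With 12 periods per year: i = 0.0094, n = 132.
Annuity factor a(132|0.0094) × (1+i) = 76.152417; PV = 490 × 76.152417 = 37,314.6844
(Beginning-of-period payments → annuity-due factor ×(1+i).)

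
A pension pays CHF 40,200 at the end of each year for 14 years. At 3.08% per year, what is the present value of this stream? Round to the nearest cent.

CHF 451,635.70

PV = 40200 × [1 − (1+0.0308)^(−14)] / 0.0308 = 40200 × 11.234719 = 451,635.7023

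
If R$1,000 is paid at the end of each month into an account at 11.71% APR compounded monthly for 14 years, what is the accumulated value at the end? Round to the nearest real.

R$421,311

Periodic rate i = 0.1171/12 = 0.00975833; n = 14 × 12 = 168 periods.
FV = PMT · [(1+i)^n − 1] / i = 1000 · 421.311164 = 421,311.1644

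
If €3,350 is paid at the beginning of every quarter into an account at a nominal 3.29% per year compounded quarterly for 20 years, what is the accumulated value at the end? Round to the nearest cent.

€380,149.09

i = 0.0329/4 = 0.008225 per quarter; n = 20·4 = 80.
FV = 3350 × [(1+0.008225)^80 − 1] / 0.008225 × (1+i) = 3350 × 113.477341 = 380,149.0923
Payments are at the start of each period, so multiply by (1+i).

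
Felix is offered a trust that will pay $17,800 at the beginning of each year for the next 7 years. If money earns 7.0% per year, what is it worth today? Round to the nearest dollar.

$102,644

PV = 17800 × [1 − (1+0.07)^(−7)] / 0.07 × (1+i) = 17800 × 5.766540 = 102,644.4059
(Beginning-of-period payments → annuity-due factor ×(1+i).)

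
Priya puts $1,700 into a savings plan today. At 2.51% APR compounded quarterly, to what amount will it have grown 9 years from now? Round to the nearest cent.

Periodic rate i = 0.0251/4 = 0.006275; n = 9 × 4 = 36 periods.
1,700 × (1+0.006275)^36 = 1,700 × 1.252566 = 2,129.3621

$2,129.36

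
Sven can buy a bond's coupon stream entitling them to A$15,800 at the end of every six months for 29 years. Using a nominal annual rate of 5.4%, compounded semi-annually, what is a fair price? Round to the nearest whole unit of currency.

Periodic rate i = 0.054/2 = 0.027; n = 29 × 2 = 58 periods.
Annuity factor a(58|0.027) = 29.138430; PV = 15800 × 29.138430 = 460,387.1942

A$460,387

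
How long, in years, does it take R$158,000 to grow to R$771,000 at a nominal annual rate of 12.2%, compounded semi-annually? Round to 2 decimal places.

13.38 years

Periodic rate i = 0.122/2 = 0.061.
(1+i)^n = 771000/158000 = 4.87975, so n = ln 4.87975 / ln 1.061 = 26.7699 half-years
= 26.7699/2 years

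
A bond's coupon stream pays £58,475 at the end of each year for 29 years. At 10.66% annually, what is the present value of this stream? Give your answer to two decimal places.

PV = 58475 × [1 − (1+0.1066)^(−29)] / 0.1066 = 58475 × 8.883683 = 519,473.3768

£519,473.38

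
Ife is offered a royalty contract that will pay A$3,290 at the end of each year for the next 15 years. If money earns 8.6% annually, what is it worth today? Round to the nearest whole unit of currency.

A$27,158

PV = 3290 × [1 − (1+0.086)^(−15)] / 0.086 = 3290 × 8.254613 = 27,157.6773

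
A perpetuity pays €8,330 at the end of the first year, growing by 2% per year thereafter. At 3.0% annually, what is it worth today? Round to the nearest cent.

€833,000.00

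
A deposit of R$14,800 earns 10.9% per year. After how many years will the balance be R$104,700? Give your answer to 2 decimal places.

18.91 years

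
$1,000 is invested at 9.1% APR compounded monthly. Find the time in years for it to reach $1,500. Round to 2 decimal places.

4.47 years

Periodic rate i = 0.091/12 = 0.00758333.
n = ln(1500/1000) / ln(1+0.00758333) = ln(1.50000) / 0.007555 = 53.6704 months
= 53.6704/12 years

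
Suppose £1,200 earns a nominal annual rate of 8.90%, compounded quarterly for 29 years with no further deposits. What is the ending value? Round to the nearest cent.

Periodic rate i = 0.089/4 = 0.02225; n = 29 × 4 = 116 periods.
FV = PV·(1+i)^n = 1,200 × 12.841798 = 15,410.1575

£15,410.16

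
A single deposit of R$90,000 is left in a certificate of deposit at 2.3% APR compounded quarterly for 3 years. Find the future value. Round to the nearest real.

R$96,410

i = 0.023/4 = 0.00575 per quarter; n = 3·4 = 12.
FV = 90,000 × (1 + 0.00575)^12 = 96,410.2046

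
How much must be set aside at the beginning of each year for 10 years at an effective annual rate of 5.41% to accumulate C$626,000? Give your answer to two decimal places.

C$46,319.40

PMT = 626000 / ( [(1+0.0541)^10 − 1] / 0.0541 × (1+i) ) = 626000 / 13.514856 = 46,319.3978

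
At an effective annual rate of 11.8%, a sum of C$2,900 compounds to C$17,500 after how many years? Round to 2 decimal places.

n = ln(17500/2900) / ln(1+0.118) = ln(6.03448) / 0.111541 = 16.1150 years

16.12 years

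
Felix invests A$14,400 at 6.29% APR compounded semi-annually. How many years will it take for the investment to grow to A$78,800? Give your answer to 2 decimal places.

Periodic rate i = 0.0629/2 = 0.03145.
n = ln(78800/14400) / ln(1+0.03145) = ln(5.47222) / 0.030966 = 54.8895 half-years
= 54.8895/2 years

27.44 years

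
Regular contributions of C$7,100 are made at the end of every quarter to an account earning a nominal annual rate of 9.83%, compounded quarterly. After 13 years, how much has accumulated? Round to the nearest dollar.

C$732,122

With 4 periods per year: i = 0.024575, n = 52.
Accumulation factor s(52|0.024575) = 103.115801; FV = 7100 × 103.115801 = 732,122.1846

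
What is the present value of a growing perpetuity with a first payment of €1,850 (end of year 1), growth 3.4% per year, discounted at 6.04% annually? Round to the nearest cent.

PV = PMT / (i − g) = 1850 / (0.0604 − 0.034) = 1850 / 0.026400 = 70,075.7576

€70,075.76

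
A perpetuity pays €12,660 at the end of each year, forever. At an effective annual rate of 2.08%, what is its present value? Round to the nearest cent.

PV = C/r = 12660/0.0208 = 608,653.8462

€608,653.85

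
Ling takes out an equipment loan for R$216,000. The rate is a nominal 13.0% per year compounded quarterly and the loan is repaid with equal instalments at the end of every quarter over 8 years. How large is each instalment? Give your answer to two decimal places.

R$10,957.63

With 4 periods per year: i = 0.0325, n = 32.
Annuity-PV factor = 19.712297; PMT = 216000 / 19.712297 = 10,957.6271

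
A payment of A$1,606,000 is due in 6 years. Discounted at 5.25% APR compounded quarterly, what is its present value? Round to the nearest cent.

With 4 periods per year: i = 0.013125, n = 24.
PV = 1,606,000 / (1 + 0.013125)^24 = 1,606,000 / 1.367454 = 1,174,445.2299

A$1,174,445.23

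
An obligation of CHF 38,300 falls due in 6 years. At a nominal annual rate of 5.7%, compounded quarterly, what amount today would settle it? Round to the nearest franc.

CHF 27,272

Periodic rate i = 0.057/4 = 0.01425; n = 6 × 4 = 24 periods.
PV = 38,300 / (1 + 0.01425)^24 = 38,300 / 1.404366 = 27,272.0875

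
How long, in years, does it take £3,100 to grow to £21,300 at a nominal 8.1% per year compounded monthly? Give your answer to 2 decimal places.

Periodic rate i = 0.081/12 = 0.00675.
n = ln(21300/3100) / ln(1+0.00675) = ln(6.87097) / 0.006727 = 286.4892 months
= 286.4892/12 years

23.87 years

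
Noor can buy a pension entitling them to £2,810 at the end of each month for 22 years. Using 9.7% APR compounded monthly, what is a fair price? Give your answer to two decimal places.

Periodic rate i = 0.097/12 = 0.00808333; n = 22 × 12 = 264 periods.
PV = 2810 × [1 − (1+0.00808333)^(−264)] / 0.00808333 = 2810 × 108.942351 = 306,128.0059

£306,128.01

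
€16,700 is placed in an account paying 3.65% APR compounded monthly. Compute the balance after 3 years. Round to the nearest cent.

€18,629.43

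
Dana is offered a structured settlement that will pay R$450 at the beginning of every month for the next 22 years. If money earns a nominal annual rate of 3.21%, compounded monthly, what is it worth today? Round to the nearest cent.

Periodic rate i = 0.0321/12 = 0.002675; n = 22 × 12 = 264 periods.
Annuity factor a(264|0.002675) × (1+i) = 189.671799; PV = 450 × 189.671799 = 85,352.3097
(Beginning-of-period payments → annuity-due factor ×(1+i).)

R$85,352.31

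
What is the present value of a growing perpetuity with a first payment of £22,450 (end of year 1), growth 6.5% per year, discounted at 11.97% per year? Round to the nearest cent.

£410,420.48

PV = D₁/(r − g) = 22450/(0.1197 − 0.065) = 410,420.4753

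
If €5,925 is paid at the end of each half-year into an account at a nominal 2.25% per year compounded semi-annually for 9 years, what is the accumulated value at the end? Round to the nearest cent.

i = 0.0225/2 = 0.01125 per half-year; n = 9·2 = 18.
FV = 5925 × [(1+0.01125)^18 − 1] / 0.01125 = 5925 × 19.829023 = 117,486.9587

€117,486.96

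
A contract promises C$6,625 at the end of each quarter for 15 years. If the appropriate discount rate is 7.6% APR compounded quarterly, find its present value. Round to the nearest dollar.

C$235,969

With 4 periods per year: i = 0.019, n = 60.
Annuity factor a(60|0.019) = 35.618013; PV = 6625 × 35.618013 = 235,969.3336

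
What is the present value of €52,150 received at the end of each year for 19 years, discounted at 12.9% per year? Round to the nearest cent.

PV = PMT · [1 − (1+i)^(−n)] / i = 52150 · 6.978856 = 363,947.3552

€363,947.36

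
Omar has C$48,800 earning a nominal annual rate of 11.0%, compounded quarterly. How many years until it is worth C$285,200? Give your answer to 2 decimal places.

16.27 years

Periodic rate i = 0.11/4 = 0.0275.
n = ln(285200/48800) / ln(1+0.0275) = ln(5.84426) / 0.027129 = 65.0773 quarters
= 65.0773/4 years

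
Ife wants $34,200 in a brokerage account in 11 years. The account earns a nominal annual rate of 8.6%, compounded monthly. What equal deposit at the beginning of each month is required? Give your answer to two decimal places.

i = 0.086/12 = 0.00716667 per month; n = 11·12 = 132.
FV-annuity factor × (1+i) = 220.177896; PMT = 34200 / 220.177896 = 155.3289

$155.33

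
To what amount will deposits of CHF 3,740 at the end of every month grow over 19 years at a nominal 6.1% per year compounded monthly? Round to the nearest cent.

i = 0.061/12 = 0.00508333 per month; n = 19·12 = 228.
Accumulation factor s(228|0.00508333) = 428.341547; FV = 3740 × 428.341547 = 1,601,997.3852

CHF 1,601,997.39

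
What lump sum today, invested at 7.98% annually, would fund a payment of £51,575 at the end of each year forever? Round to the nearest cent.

£646,303.26

PV = C/r = 51575/0.0798 = 646,303.2581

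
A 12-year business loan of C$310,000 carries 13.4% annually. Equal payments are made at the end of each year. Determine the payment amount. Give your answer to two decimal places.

PMT = 310000 / ( [1 − (1+0.134)^(−12)] / 0.134 ) = 310000 / 5.812479 = 53,333.5251

C$53,333.53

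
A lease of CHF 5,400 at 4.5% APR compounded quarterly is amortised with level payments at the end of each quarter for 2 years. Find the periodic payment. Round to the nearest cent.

i = 0.045/4 = 0.01125 per quarter; n = 2·4 = 8.
PMT = 5400 / ( [1 − (1+0.01125)^(−8)] / 0.01125 ) = 5400 / 7.609730 = 709.6178

CHF 709.62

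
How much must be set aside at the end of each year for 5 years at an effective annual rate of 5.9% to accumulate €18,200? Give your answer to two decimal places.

€3,235.07

FV-annuity factor = 5.625849; PMT = 18200 / 5.625849 = 3,235.0673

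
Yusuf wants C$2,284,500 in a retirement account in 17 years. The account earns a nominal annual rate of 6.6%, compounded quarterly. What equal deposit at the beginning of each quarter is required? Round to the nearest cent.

C$18,150.94

i = 0.066/4 = 0.0165 per quarter; n = 17·4 = 68.
PMT = 2.2845e+06 / ( [(1+0.0165)^68 − 1] / 0.0165 × (1+i) ) = 2.2845e+06 / 125.861221 = 18,150.9443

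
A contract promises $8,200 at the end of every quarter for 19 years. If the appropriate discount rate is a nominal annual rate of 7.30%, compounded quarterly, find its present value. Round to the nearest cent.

i = 0.073/4 = 0.01825 per quarter; n = 19·4 = 76.
PV = PMT · [1 − (1+i)^(−n)] / i = 8200 · 40.933305 = 335,653.1040

$335,653.10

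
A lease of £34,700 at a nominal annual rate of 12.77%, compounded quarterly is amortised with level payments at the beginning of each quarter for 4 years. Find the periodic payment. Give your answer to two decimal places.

£2,716.58

Periodic rate i = 0.1277/4 = 0.031925; n = 4 × 4 = 16 periods.
PMT = 34700 / ( [1 − (1+0.031925)^(−16)] / 0.031925 × (1+i) ) = 34700 / 12.773400 = 2,716.5829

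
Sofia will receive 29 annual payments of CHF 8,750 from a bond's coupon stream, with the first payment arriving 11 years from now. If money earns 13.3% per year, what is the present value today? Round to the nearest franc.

CHF 18,369

PV at t=10 (ordinary 29-year annuity): 8750 × a(29|0.133) = 8750 × 7.317665 = 64,029.5695
Discount back 10 years: 64,029.5695 × (1+0.133)^(−10) = 64,029.5695 × 0.286880 = 18,368.8295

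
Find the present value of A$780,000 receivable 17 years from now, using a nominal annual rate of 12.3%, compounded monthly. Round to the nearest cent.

i = 0.123/12 = 0.01025 per month; n = 17·12 = 204.
PV = 780,000 / (1 + 0.01025)^204 = 780,000 / 8.007321 = 97,410.8523

A$97,410.85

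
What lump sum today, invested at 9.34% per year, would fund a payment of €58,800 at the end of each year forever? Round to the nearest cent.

€629,550.32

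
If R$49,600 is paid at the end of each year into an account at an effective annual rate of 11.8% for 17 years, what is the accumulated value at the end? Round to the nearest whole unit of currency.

R$2,379,353

FV = 49600 × [(1+0.118)^17 − 1] / 0.118 = 49600 × 47.970836 = 2,379,353.4890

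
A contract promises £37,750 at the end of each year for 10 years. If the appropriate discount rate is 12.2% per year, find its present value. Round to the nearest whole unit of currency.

PV = 37750 × [1 − (1+0.122)^(−10)] / 0.122 = 37750 × 5.604264 = 211,560.9691

£211,561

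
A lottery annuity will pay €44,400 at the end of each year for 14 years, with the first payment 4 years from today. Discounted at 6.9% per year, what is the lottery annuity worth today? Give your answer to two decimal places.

PV at t=3 (ordinary 14-year annuity): 44400 × a(14|0.069) = 44400 × 8.798156 = 390,638.1300
PV₀ = 390,638.1300 / (1+0.069)^3 = 390,638.1300 / 1.221612 = 319,772.7977

€319,772.80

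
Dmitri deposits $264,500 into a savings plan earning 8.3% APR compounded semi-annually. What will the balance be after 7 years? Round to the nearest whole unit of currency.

$467,364

Periodic rate i = 0.083/2 = 0.0415; n = 7 × 2 = 14 periods.
FV = PV·(1+i)^n = 264,500 × 1.766973 = 467,364.2795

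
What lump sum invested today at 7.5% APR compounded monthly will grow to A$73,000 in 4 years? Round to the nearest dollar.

A$54,130

With 12 periods per year: i = 0.00625, n = 48.
PV = 73,000 / (1 + 0.00625)^48 = 73,000 / 1.348599 = 54,130.2432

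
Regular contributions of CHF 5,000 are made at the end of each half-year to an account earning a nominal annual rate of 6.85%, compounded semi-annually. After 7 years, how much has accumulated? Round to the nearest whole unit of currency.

Periodic rate i = 0.0685/2 = 0.03425; n = 7 × 2 = 14 periods.
FV = 5000 × [(1+0.03425)^14 − 1] / 0.03425 = 5000 × 17.586864 = 87,934.3223

CHF 87,934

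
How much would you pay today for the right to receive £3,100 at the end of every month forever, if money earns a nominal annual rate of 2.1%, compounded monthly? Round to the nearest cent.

£1,771,428.57

Periodic rate i = 0.021/12 = 0.00175.
PV = PMT / i = 3100 / 0.00175 = 1,771,428.5714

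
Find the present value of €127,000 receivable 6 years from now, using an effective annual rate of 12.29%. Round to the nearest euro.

PV = 127,000 / (1 + 0.1229)^6 = 127,000 / 2.004687 = 63,351.5478

€63,352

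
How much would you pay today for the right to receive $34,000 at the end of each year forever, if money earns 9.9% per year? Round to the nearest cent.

$343,434.34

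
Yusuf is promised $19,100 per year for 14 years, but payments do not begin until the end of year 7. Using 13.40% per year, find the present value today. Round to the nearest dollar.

$55,501

Value one period before first payment (t=6): 19100 × [1 − (1+0.134)^(−14)] / 0.134 = 19100 × 6.179433 = 118,027.1727
Discount back 6 years: 118,027.1727 × (1+0.134)^(−6) = 118,027.1727 × 0.470242 = 55,501.3666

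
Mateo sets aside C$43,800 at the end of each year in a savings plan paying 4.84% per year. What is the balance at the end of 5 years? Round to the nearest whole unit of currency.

FV = PMT · [(1+i)^n − 1] / i = 43800 · 5.507998 = 241,250.3118

C$241,250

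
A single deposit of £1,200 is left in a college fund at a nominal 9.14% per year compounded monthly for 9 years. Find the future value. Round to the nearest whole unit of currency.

Periodic rate i = 0.0914/12 = 0.00761667; n = 9 × 12 = 108 periods.
FV = 1,200 × (1 + 0.00761667)^108 = 2,723.1918

£2,723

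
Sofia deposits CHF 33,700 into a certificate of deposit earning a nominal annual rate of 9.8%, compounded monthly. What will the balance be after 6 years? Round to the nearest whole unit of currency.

CHF 60,528

With 12 periods per year: i = 0.00816667, n = 72.
FV = PV·(1+i)^n = 33,700 × 1.796090 = 60,528.2277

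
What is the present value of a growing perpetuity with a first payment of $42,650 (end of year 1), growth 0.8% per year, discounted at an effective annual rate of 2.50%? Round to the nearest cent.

PV = D₁/(r − g) = 42650/(0.025 − 0.008) = 2,508,823.5294

$2,508,823.53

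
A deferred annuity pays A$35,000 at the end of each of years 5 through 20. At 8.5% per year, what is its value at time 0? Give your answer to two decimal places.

Value one period before first payment (t=4): 35000 × [1 − (1+0.085)^(−16)] / 0.085 = 35000 × 8.575333 = 300,136.6637
Discount back 4 years: 300,136.6637 × (1+0.085)^(−4) = 300,136.6637 × 0.721574 = 216,570.8983

A$216,570.90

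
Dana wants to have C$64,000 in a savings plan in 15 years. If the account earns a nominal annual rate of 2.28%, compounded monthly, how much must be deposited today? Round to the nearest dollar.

C$45,477

i = 0.0228/12 = 0.0019 per month; n = 15·12 = 180.
PV = 64,000 / (1 + 0.0019)^180 = 64,000 / 1.407304 = 45,477.0395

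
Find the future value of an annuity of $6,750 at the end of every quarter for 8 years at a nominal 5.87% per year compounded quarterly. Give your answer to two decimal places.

i = 0.0587/4 = 0.014675 per quarter; n = 8·4 = 32.
FV = PMT · [(1+i)^n − 1] / i = 6750 · 40.470601 = 273,176.5585

$273,176.56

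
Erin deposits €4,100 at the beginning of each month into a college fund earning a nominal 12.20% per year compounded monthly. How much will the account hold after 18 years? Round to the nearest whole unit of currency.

With 12 periods per year: i = 0.0101667, n = 216.
Accumulation factor s(216|0.0101667) × (1+i) = 783.942358; FV = 4100 × 783.942358 = 3,214,163.6685
Payments are at the start of each period, so multiply by (1+i).

€3,214,164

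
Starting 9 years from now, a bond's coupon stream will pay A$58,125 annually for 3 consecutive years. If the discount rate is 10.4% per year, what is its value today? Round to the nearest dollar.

A$65,044

Value one period before first payment (t=8): 58125 × [1 − (1+0.104)^(−3)] / 0.104 = 58125 × 2.469443 = 143,536.3964
Discount back 8 years: 143,536.3964 × (1+0.104)^(−8) = 143,536.3964 × 0.453156 = 65,044.3311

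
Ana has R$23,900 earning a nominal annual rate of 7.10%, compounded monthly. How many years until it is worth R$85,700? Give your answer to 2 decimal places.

Periodic rate i = 0.071/12 = 0.00591667.
(1+i)^n = 85700/23900 = 3.58577, so n = ln 3.58577 / ln 1.00592 = 216.4645 months
= 216.4645/12 years

18.04 years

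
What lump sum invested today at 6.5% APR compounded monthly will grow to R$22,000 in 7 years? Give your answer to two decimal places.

R$13,975.00

With 12 periods per year: i = 0.00541667, n = 84.
Discount factor = (1+0.00541667)^(−84) = 0.635227; PV = 22,000 × 0.635227 = 13,975.0041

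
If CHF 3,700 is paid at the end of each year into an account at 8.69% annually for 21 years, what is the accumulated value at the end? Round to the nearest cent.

FV = 3700 × [(1+0.0869)^21 − 1] / 0.0869 = 3700 × 54.708314 = 202,420.7602

CHF 202,420.76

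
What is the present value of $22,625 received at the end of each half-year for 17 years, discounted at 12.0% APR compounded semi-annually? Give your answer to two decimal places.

With 2 periods per year: i = 0.06, n = 34.
PV = 22625 × [1 − (1+0.06)^(−34)] / 0.06 = 22625 × 14.368141 = 325,079.1934

$325,079.19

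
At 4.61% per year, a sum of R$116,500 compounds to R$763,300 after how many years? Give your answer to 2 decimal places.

(1+i)^n = 763300/116500 = 6.55193, so n = ln 6.55193 / ln 1.0461 = 41.7085 years

41.71 years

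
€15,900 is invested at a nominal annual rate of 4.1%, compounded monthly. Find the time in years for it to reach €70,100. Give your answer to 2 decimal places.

36.25 years

Periodic rate i = 0.041/12 = 0.00341667.
(1+i)^n = 70100/15900 = 4.40881, so n = ln 4.40881 / ln 1.00342 = 434.9668 months
= 434.9668/12 years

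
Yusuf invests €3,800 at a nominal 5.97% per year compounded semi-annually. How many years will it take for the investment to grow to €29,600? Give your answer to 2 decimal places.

34.90 years

Periodic rate i = 0.0597/2 = 0.02985.
n = ln(29600/3800) / ln(1+0.02985) = ln(7.78947) / 0.029413 = 69.7910 half-years
= 69.7910/2 years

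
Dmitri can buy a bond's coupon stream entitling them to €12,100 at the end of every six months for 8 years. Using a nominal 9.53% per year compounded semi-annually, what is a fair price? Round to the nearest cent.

€133,358.35

With 2 periods per year: i = 0.04765, n = 16.
Annuity factor a(16|0.04765) = 11.021352; PV = 12100 × 11.021352 = 133,358.3549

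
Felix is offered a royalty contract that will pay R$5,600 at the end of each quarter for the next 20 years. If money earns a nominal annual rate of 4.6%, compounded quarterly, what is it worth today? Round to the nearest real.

R$291,874

Periodic rate i = 0.046/4 = 0.0115; n = 20 × 4 = 80 periods.
Annuity factor a(80|0.0115) = 52.120288; PV = 5600 × 52.120288 = 291,873.6149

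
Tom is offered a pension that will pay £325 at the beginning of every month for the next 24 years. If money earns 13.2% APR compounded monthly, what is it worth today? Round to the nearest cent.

£28,591.34

i = 0.132/12 = 0.011 per month; n = 24·12 = 288.
Annuity factor a(288|0.011) × (1+i) = 87.973358; PV = 325 × 87.973358 = 28,591.3412
(Beginning-of-period payments → annuity-due factor ×(1+i).)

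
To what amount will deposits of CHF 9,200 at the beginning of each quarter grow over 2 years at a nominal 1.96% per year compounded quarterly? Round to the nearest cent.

CHF 75,241.57

With 4 periods per year: i = 0.0049, n = 8.
Accumulation factor s(8|0.0049) × (1+i) = 8.178432; FV = 9200 × 8.178432 = 75,241.5720
Payments are at the start of each period, so multiply by (1+i).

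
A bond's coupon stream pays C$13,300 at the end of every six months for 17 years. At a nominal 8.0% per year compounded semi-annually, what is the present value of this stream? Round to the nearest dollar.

Periodic rate i = 0.08/2 = 0.04; n = 17 × 2 = 34 periods.
PV = 13300 × [1 − (1+0.04)^(−34)] / 0.04 = 13300 × 18.411198 = 244,868.9302

C$244,869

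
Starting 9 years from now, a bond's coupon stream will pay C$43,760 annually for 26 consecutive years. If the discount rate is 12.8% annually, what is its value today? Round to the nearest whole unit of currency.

Value one period before first payment (t=8): 43760 × [1 − (1+0.128)^(−26)] / 0.128 = 43760 × 7.471501 = 326,952.8723
Discount back 8 years: 326,952.8723 × (1+0.128)^(−8) = 326,952.8723 × 0.381529 = 124,741.9015

C$124,742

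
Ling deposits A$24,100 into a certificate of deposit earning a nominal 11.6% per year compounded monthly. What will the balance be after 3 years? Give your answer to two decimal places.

A$34,074.20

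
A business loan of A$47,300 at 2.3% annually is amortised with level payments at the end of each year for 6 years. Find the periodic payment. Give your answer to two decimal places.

PMT = 47300 / ( [1 − (1+0.023)^(−6)] / 0.023 ) = 47300 / 5.545159 = 8,529.9634

A$8,529.96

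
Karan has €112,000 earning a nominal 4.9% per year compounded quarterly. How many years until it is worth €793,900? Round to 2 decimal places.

Periodic rate i = 0.049/4 = 0.01225.
n = ln(793900/112000) / ln(1+0.01225) = ln(7.08839) / 0.012176 = 160.8514 quarters
= 160.8514/4 years

40.21 years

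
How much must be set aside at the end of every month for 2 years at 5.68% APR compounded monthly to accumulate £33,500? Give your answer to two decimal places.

With 12 periods per year: i = 0.00473333, n = 24.
PMT = 33500 / ( [(1+0.00473333)^24 − 1] / 0.00473333 ) = 33500 / 25.352895 = 1,321.3481

£1,321.35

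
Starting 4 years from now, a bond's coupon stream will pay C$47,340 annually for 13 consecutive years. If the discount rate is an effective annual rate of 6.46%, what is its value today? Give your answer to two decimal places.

C$338,185.11

Value one period before first payment (t=3): 47340 × [1 − (1+0.0646)^(−13)] / 0.0646 = 47340 × 8.619570 = 408,050.4585
PV₀ = 408,050.4585 / (1+0.0646)^3 = 408,050.4585 / 1.206589 = 338,185.1120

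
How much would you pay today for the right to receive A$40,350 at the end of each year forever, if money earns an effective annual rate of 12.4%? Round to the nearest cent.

A$325,403.23

PV = C/r = 40350/0.124 = 325,403.2258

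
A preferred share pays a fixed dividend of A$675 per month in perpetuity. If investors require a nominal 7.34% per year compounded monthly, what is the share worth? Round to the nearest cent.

Periodic rate i = 0.0734/12 = 0.00611667.
PV = C/r = 675/0.00611667 = 110,354.2234

A$110,354.22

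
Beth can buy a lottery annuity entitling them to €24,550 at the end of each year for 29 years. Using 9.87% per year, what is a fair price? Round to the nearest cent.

€232,506.48

Annuity factor a(29|0.0987) = 9.470732; PV = 24550 × 9.470732 = 232,506.4800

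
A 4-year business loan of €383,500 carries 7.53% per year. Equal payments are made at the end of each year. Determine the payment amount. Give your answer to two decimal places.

PMT = 383500 / ( [1 − (1+0.0753)^(−4)] / 0.0753 ) = 383500 / 3.347075 = 114,577.6490

€114,577.65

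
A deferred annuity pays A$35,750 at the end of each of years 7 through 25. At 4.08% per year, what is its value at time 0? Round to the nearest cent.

A$366,877.42

PV at t=6 (ordinary 19-year annuity): 35750 × a(19|0.0408) = 35750 × 13.045137 = 466,363.6406
PV₀ = 466,363.6406 / (1+0.0408)^6 = 466,363.6406 / 1.271170 = 366,877.4194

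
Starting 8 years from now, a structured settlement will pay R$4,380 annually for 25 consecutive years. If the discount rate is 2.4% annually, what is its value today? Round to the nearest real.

R$69,143

PV at t=7 (ordinary 25-year annuity): 4380 × a(25|0.024) = 4380 × 18.636884 = 81,629.5513
PV₀ = 81,629.5513 / (1+0.024)^7 = 81,629.5513 / 1.180592 = 69,142.9194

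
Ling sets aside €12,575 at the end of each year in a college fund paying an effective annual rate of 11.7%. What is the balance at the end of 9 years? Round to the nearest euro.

€183,460

FV = PMT · [(1+i)^n − 1] / i = 12575 · 14.589227 = 183,459.5290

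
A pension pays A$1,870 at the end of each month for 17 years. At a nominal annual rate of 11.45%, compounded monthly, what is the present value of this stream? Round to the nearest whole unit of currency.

A$167,742

i = 0.1145/12 = 0.00954167 per month; n = 17·12 = 204.
PV = PMT · [1 − (1+i)^(−n)] / i = 1870 · 89.701679 = 167,742.1403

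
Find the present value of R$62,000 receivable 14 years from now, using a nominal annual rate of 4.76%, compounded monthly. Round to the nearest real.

R$31,882

With 12 periods per year: i = 0.00396667, n = 168.
PV = FV·(1+i)^(−n) = 62,000 × 0.514231 = 31,882.3509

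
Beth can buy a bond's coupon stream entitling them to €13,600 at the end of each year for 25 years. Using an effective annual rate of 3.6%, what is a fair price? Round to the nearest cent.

€221,735.41

Annuity factor a(25|0.036) = 16.304075; PV = 13600 × 16.304075 = 221,735.4133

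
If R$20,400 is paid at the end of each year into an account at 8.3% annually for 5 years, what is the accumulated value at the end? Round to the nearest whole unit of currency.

R$120,397

Accumulation factor s(5|0.083) = 5.901796; FV = 20400 × 5.901796 = 120,396.6464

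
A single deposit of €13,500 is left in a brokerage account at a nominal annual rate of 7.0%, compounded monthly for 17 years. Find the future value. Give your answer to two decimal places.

Periodic rate i = 0.07/12 = 0.00583333; n = 17 × 12 = 204 periods.
FV = 13,500 × (1 + 0.00583333)^204 = 44,222.4373

€44,222.44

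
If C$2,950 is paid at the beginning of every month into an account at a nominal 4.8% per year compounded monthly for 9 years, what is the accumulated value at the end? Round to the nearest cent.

C$399,108.75

With 12 periods per year: i = 0.004, n = 108.
Accumulation factor s(108|0.004) × (1+i) = 135.291102; FV = 2950 × 135.291102 = 399,108.7518
Payments are at the start of each period, so multiply by (1+i).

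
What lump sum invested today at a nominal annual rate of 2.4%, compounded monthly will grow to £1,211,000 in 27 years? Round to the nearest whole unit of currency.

Periodic rate i = 0.024/12 = 0.002; n = 27 × 12 = 324 periods.
PV = FV·(1+i)^(−n) = 1,211,000 × 0.523430 = 633,873.1660

£633,873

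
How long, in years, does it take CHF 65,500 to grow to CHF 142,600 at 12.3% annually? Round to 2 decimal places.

(1+i)^n = 142600/65500 = 2.17710, so n = ln 2.17710 / ln 1.123 = 6.7066 years

6.71 years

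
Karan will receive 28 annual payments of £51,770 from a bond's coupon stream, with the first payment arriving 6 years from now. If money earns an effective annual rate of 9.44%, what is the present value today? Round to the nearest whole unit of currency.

£321,377

Value one period before first payment (t=5): 51770 × [1 − (1+0.0944)^(−28)] / 0.0944 = 51770 × 9.745802 = 504,540.1913
Discount back 5 years: 504,540.1913 × (1+0.0944)^(−5) = 504,540.1913 × 0.636971 = 321,377.4094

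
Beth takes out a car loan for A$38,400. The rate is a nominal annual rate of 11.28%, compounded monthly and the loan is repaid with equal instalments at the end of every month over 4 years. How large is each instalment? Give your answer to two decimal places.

A$997.70

With 12 periods per year: i = 0.0094, n = 48.
PMT = 38400 / ( [1 − (1+0.0094)^(−48)] / 0.0094 ) = 38400 / 38.488614 = 997.6976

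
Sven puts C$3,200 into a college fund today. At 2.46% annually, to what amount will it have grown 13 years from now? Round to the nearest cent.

FV = PV·(1+i)^n = 3,200 × 1.371534 = 4,388.9087

C$4,388.91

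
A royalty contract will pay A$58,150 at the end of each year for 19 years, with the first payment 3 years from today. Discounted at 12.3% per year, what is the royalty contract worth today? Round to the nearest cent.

Value one period before first payment (t=2): 58150 × [1 − (1+0.123)^(−19)] / 0.123 = 58150 × 7.232901 = 420,593.2183
PV₀ = 420,593.2183 / (1+0.123)^2 = 420,593.2183 / 1.261129 = 333,505.3102

A$333,505.31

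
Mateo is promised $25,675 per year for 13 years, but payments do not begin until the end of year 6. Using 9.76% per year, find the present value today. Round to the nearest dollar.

PV at t=5 (ordinary 13-year annuity): 25675 × a(13|0.0976) = 25675 × 7.192549 = 184,668.7066
Discount back 5 years: 184,668.7066 × (1+0.0976)^(−5) = 184,668.7066 × 0.627740 = 115,923.8552

$115,924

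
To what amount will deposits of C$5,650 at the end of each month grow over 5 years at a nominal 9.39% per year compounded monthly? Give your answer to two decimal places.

C$430,537.01

Periodic rate i = 0.0939/12 = 0.007825; n = 5 × 12 = 60 periods.
FV = PMT · [(1+i)^n − 1] / i = 5650 · 76.201241 = 430,537.0107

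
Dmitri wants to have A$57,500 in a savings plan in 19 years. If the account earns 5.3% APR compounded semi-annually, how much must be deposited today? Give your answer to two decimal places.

Periodic rate i = 0.053/2 = 0.0265; n = 19 × 2 = 38 periods.
PV = FV·(1+i)^(−n) = 57,500 × 0.370135 = 21,282.7432

A$21,282.74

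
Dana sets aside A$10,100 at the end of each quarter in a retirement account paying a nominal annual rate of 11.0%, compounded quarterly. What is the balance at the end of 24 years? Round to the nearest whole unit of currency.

A$4,599,158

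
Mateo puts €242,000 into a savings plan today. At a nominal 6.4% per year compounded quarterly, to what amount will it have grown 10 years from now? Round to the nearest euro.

€456,629

With 4 periods per year: i = 0.016, n = 40.
242,000 × (1+0.016)^40 = 242,000 × 1.886898 = 456,629.2043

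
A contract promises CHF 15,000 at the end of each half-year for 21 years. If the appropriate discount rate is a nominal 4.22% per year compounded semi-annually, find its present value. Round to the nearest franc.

Periodic rate i = 0.0422/2 = 0.0211; n = 21 × 2 = 42 periods.
PV = PMT · [1 − (1+i)^(−n)] / i = 15000 · 27.675951 = 415,139.2712

CHF 415,139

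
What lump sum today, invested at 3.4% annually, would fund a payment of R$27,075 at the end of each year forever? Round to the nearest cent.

R$796,323.53

PV = PMT / i = 27075 / 0.034 = 796,323.5294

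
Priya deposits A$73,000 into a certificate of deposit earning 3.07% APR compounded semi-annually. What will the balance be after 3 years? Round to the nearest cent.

A$79,986.65

i = 0.0307/2 = 0.01535 per half-year; n = 3·2 = 6.
73,000 × (1+0.01535)^6 = 73,000 × 1.095708 = 79,986.6483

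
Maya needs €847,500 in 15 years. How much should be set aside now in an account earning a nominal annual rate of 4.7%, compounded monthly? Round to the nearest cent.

Periodic rate i = 0.047/12 = 0.00391667; n = 15 × 12 = 180 periods.
Discount factor = (1+0.00391667)^(−180) = 0.494789; PV = 847,500 × 0.494789 = 419,334.0551

€419,334.06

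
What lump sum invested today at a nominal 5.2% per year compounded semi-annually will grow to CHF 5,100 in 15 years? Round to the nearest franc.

With 2 periods per year: i = 0.026, n = 30.
Discount factor = (1+0.026)^(−30) = 0.462998; PV = 5,100 × 0.462998 = 2,361.2901

CHF 2,361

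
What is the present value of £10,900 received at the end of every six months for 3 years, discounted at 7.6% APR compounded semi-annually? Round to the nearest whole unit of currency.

£57,513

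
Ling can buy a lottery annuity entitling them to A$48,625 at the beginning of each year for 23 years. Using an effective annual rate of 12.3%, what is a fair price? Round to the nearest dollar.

A$413,147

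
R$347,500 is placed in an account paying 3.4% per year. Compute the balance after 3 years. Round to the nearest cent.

R$384,163.79

347,500 × (1+0.034)^3 = 347,500 × 1.105507 = 384,163.7881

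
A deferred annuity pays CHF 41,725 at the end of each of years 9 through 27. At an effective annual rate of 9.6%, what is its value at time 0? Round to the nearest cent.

CHF 172,177.12

Value one period before first payment (t=8): 41725 × [1 − (1+0.096)^(−19)] / 0.096 = 41725 × 8.591392 = 358,475.8291
PV₀ = 358,475.8291 / (1+0.096)^8 = 358,475.8291 / 2.082018 = 172,177.1222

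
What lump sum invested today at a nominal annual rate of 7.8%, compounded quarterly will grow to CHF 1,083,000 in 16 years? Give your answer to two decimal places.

i = 0.078/4 = 0.0195 per quarter; n = 16·4 = 64.
PV = 1,083,000 / (1 + 0.0195)^64 = 1,083,000 / 3.441777 = 314,663.0365

CHF 314,663.04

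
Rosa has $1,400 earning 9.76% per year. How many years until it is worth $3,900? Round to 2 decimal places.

n = ln(3900/1400) / ln(1+0.0976) = ln(2.78571) / 0.093126 = 11.0013 years

11.00 years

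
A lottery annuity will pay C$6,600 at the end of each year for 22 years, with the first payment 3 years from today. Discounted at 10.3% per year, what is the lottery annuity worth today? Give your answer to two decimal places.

PV at t=2 (ordinary 22-year annuity): 6600 × a(22|0.103) = 6600 × 8.585423 = 56,663.7919
PV₀ = 56,663.7919 / (1+0.103)^2 = 56,663.7919 / 1.216609 = 46,575.1872

C$46,575.19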